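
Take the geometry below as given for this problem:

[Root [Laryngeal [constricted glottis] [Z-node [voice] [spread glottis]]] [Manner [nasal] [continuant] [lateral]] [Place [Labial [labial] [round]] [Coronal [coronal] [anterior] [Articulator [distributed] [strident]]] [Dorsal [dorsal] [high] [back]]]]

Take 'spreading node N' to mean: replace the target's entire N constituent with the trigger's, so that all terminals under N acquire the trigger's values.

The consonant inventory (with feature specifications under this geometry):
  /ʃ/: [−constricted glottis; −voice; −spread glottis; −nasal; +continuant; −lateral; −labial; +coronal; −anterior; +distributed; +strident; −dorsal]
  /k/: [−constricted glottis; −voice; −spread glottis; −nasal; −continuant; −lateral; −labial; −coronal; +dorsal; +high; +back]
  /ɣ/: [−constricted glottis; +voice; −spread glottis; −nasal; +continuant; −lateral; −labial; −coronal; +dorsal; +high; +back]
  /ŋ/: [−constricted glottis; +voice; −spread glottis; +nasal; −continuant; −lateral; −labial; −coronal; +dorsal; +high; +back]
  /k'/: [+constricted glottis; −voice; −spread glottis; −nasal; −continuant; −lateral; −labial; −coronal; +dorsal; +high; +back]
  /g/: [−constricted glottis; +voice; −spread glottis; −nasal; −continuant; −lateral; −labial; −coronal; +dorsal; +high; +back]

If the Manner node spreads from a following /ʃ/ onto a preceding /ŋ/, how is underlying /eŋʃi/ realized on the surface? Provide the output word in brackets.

Terminals under Manner in this geometry: [nasal], [continuant], [lateral].
Spreading Manner from /ʃ/ onto /ŋ/ replaces those values with /ʃ/'s: [−nasal], [+continuant], [−lateral]. Features outside Manner ([constricted glottis], [voice], [spread glottis], …) stay as in /ŋ/.
The resulting bundle matches /ɣ/ in the inventory; substituting it for /ŋ/ gives [eɣʃi].

[eɣʃi]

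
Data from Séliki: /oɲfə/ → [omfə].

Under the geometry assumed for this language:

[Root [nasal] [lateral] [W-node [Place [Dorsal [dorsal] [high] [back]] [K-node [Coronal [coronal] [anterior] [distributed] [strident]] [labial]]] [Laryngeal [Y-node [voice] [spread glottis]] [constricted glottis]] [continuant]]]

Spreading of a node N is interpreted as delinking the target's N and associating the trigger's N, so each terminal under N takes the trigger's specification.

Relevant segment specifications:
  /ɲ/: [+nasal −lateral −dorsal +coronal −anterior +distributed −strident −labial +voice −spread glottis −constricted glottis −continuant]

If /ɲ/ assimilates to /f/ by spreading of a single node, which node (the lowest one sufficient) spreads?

Comparing /ɲ/ with its surface form [m], the features that change are [labial], [coronal], [anterior], [distributed], [strident].
These terminals are all dominated by K-node, and no proper subconstituent of K-node covers them all; K-node is their lowest common ancestor.
Spreading K-node from /f/ overwrites each of those terminals with /f/'s values, yielding exactly [m].
Features on which the two segments disagree outside K-node, such as [nasal], [voice], are unchanged — nothing dominating them spread, and K-node is the minimal sufficient constituent.

K-node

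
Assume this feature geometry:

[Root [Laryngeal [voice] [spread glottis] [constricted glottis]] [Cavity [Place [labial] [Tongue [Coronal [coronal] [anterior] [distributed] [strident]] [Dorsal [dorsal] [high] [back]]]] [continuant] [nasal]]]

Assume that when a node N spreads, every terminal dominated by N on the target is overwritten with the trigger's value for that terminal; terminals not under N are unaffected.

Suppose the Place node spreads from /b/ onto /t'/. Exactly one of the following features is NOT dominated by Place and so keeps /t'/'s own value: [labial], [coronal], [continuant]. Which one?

Under this geometry, Place contains [labial], [coronal], [anterior], [distributed], [strident], [dorsal], [high], [back].
Spreading Place replaces [labial], [coronal] with the trigger's values, since each sits inside the Place constituent.
[continuant] attaches under Cavity, not under Place, so /t'/ retains its own value for [continuant].

[continuant]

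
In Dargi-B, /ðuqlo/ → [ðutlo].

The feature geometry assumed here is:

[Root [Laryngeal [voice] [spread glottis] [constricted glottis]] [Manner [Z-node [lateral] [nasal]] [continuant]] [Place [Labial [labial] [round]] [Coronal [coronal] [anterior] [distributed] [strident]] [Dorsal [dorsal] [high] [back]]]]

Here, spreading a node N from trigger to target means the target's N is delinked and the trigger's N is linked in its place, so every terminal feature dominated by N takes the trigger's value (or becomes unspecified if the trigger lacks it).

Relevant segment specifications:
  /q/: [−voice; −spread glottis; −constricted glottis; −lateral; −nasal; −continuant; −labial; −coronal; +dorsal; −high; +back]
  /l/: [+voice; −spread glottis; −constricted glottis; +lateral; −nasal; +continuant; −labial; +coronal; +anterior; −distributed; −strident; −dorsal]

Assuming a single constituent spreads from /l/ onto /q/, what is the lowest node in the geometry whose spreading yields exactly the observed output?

Place

The alternation /q/ → [t] changes [coronal], [anterior], [distributed], [strident], [dorsal], [high], [back] and nothing else.
In this geometry the lowest node dominating all of them is Place: every daughter of Place dominates only a proper subset, so no lower node suffices.
Delinking /q/'s Place and associating /l/'s Place gives precisely the feature bundle of [t].
[lateral], [voice] — on which /l/ differs from /q/ — are unchanged, so Root cannot have spread; the constituent is no larger than Place.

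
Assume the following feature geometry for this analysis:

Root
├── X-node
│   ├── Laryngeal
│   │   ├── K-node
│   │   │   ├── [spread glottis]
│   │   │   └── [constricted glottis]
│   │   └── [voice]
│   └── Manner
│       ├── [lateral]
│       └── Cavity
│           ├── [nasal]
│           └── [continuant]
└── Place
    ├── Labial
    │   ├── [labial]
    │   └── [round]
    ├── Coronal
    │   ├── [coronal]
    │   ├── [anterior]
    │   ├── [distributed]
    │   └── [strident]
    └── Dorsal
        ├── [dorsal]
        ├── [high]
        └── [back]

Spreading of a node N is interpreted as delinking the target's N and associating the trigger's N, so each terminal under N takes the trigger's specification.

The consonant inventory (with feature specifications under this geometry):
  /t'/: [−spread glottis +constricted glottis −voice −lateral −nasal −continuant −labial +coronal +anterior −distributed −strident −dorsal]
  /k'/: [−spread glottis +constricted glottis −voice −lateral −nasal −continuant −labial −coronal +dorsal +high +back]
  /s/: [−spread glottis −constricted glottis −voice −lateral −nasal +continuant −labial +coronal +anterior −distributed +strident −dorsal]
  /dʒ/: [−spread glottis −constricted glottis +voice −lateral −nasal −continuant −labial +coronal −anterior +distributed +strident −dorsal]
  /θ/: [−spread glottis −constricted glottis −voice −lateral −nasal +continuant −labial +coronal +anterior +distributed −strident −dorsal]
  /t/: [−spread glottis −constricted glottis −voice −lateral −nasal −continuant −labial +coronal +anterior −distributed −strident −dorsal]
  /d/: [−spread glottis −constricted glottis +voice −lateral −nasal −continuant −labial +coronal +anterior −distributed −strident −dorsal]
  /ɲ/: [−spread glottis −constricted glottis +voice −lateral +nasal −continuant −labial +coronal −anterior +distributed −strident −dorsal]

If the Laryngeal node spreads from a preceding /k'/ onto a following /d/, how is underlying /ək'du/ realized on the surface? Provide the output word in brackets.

Terminals under Laryngeal in this geometry: [spread glottis], [constricted glottis], [voice].
After delinking /d/'s Laryngeal and linking /k'/'s, the affected terminals become [−spread glottis], [+constricted glottis], [−voice]; [lateral], [nasal], [continuant], … (outside Laryngeal) are retained from /d/.
The resulting bundle matches /t'/ in the inventory; substituting it for /d/ gives [ək't'u].

[ək't'u]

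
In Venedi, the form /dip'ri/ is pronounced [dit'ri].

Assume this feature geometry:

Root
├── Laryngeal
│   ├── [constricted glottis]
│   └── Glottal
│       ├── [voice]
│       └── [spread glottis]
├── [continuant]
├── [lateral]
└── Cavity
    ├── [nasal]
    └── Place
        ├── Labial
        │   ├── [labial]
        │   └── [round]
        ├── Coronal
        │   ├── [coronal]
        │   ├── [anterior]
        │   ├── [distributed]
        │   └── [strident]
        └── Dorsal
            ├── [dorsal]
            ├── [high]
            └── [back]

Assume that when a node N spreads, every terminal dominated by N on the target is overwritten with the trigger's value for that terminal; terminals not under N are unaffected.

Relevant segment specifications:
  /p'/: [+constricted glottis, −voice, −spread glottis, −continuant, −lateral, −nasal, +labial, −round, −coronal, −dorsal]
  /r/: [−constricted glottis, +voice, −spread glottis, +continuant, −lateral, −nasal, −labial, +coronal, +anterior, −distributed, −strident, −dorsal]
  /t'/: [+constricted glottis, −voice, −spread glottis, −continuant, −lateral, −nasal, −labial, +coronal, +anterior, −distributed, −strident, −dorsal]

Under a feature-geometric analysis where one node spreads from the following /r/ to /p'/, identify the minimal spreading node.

The alternation /p'/ → [t'] changes [labial], [round], [coronal], [anterior], [distributed], [strident] and nothing else.
In this geometry the lowest node dominating all of them is Place: every daughter of Place dominates only a proper subset, so no lower node suffices.
Delinking /p'/'s Place and associating /r/'s Place gives precisely the feature bundle of [t'].
[continuant], [voice] stay as in /p'/ although /r/ differs there, so no node dominating them spread; among the remaining candidates Place is the lowest that derives the output.

Place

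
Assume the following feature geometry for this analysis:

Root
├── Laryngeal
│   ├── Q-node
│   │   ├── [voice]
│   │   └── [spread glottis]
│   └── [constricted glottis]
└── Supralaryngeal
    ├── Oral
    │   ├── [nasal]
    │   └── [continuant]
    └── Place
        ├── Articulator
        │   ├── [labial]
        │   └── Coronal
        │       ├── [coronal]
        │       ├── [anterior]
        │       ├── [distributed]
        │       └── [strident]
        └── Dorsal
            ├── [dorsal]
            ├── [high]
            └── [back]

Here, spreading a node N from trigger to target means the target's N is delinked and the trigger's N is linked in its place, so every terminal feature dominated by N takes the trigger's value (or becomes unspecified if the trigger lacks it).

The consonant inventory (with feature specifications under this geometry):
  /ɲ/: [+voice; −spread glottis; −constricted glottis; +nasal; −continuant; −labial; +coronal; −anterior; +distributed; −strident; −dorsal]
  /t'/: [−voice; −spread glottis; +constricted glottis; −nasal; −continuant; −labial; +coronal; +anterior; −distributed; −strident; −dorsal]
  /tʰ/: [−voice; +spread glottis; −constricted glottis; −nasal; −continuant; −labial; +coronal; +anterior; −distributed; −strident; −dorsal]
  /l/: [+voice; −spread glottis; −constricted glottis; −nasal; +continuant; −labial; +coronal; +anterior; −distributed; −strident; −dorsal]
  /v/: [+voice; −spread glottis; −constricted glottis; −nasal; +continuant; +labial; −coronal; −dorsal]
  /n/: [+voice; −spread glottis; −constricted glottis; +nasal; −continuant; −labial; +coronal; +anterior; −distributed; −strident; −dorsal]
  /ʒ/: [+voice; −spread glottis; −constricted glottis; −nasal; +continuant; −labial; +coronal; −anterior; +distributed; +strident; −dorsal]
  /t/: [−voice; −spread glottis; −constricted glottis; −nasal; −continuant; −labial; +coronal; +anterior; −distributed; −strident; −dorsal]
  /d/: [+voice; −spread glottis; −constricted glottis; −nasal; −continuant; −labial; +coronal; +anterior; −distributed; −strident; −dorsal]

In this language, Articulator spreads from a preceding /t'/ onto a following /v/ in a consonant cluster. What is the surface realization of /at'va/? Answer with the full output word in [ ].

[at'la]

The Articulator node dominates the terminals [labial], [coronal], [anterior], [distributed], [strident].
The target acquires /t'/'s values for everything under Articulator — [−labial], [+coronal], [+anterior], [−distributed], [−strident] — while keeping its own [voice], [spread glottis], [constricted glottis], ….
The resulting bundle matches /l/ in the inventory; substituting it for /v/ gives [at'la].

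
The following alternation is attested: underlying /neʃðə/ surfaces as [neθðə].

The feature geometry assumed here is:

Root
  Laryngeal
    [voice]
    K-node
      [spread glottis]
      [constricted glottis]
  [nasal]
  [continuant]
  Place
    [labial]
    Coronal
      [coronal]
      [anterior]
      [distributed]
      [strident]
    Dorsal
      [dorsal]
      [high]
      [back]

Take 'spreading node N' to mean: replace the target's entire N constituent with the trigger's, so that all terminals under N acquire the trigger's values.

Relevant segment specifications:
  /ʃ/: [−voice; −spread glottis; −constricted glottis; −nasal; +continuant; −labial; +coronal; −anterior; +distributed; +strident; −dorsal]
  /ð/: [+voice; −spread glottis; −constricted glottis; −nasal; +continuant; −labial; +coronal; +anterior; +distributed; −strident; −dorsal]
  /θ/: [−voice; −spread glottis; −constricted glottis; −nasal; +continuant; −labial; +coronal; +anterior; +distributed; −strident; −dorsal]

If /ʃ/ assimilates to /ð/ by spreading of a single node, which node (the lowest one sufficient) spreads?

Coronal

The alternation /ʃ/ → [θ] changes [anterior], [strident] and nothing else.
These terminals are all dominated by Coronal, and no proper subconstituent of Coronal covers them all; Coronal is their lowest common ancestor.
If Coronal spreads, every terminal under it takes /ð/'s value, producing [θ] as observed.
[voice] stays as in /ʃ/ although /ð/ differs there, so no node dominating it spread; among the remaining candidates Coronal is the lowest that derives the output.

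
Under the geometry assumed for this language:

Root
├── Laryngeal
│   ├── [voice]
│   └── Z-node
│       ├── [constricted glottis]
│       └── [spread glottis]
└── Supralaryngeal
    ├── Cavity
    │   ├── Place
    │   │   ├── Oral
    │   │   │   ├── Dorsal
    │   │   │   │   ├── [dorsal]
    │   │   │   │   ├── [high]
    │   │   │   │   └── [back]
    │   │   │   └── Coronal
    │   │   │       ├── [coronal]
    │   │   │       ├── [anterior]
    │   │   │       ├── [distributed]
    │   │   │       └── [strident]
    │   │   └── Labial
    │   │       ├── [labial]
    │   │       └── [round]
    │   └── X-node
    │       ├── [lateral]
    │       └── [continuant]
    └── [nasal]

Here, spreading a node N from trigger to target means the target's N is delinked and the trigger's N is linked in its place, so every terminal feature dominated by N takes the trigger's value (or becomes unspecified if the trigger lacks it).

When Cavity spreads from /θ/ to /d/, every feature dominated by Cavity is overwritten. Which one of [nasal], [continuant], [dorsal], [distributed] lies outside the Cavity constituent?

Under this geometry, Cavity contains [dorsal], [high], [back], [coronal], [anterior], [distributed], [strident], [labial], [round], [lateral], [continuant].
Spreading Cavity replaces [distributed], [dorsal], [continuant] with the trigger's values, since each sits inside the Cavity constituent.
[nasal] is not within the Cavity subtree (it hangs from Supralaryngeal), so /d/'s [nasal] value survives.

[nasal]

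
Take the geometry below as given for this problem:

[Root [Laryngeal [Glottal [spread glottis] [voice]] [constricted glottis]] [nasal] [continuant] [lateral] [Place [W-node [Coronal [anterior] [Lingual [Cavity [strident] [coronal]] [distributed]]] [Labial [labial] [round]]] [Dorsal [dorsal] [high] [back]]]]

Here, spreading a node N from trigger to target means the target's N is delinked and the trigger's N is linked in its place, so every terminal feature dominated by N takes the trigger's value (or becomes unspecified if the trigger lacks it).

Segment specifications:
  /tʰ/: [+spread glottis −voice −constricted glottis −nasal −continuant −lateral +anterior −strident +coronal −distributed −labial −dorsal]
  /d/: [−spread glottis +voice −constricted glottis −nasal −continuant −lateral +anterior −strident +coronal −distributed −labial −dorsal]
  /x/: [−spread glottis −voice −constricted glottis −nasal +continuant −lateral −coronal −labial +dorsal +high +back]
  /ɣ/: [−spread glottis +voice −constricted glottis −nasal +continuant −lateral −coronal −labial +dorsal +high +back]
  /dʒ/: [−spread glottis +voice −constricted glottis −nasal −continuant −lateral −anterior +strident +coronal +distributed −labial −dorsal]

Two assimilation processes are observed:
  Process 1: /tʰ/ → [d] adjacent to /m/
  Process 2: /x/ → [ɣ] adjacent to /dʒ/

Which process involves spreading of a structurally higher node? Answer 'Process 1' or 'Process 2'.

Process 1

In Process 1, [voice], [spread glottis] change, so the minimal spreading node is Glottal at depth 2.
In Process 2, [voice] changes, so the minimal spreading node is [voice] at depth 3.
Glottal (depth 2) sits above [voice] (depth 3), making Process 1 the one with the higher spreading node.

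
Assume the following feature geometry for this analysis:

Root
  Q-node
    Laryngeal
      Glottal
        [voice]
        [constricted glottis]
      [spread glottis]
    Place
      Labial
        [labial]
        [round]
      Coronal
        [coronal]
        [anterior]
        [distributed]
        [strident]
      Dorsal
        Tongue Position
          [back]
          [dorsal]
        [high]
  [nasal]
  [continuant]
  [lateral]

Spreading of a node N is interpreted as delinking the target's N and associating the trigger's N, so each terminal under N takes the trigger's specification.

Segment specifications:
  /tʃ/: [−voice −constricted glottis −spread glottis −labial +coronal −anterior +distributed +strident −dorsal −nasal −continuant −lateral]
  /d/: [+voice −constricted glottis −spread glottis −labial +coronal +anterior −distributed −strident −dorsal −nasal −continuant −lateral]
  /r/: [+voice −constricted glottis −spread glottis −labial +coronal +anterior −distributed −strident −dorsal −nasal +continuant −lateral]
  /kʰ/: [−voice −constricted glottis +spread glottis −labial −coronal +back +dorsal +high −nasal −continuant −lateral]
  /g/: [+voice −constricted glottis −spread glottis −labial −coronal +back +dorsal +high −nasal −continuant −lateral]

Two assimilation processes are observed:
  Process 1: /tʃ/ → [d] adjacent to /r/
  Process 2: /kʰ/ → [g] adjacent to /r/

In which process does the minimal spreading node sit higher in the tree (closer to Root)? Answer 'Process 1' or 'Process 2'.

Process 1

Process 1 alters [voice], [anterior], [distributed], [strident]; the lowest common ancestor is Q-node (depth 1 from Root).
In Process 2, [voice], [spread glottis] change, so the minimal spreading node is Laryngeal at depth 2.
Depth 1 < depth 2; Process 1 involves the structurally higher constituent Q-node.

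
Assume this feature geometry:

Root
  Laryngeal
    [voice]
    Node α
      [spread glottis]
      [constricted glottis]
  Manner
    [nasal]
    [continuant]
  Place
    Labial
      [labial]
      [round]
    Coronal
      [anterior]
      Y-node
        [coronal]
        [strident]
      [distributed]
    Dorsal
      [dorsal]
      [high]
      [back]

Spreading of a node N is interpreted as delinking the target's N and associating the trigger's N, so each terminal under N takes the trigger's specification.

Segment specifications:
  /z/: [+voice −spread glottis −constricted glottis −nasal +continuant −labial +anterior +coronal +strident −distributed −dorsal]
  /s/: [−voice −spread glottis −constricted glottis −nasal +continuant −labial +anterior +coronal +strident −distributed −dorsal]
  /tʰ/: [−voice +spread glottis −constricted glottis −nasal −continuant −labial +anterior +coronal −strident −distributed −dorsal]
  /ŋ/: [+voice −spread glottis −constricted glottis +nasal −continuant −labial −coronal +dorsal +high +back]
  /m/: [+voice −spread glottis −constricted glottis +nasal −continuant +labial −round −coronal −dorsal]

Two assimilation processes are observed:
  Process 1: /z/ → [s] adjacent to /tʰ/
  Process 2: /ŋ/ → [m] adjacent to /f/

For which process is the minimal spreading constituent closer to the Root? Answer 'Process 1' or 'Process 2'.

Process 2

Process 1 alters [voice]; the lowest dominating node is [voice] (depth 2 from Root).
Process 2 alters [labial], [round], [dorsal], [high], [back]; the lowest common ancestor is Place (depth 1 from Root).
Place (depth 1) sits above [voice] (depth 2), making Process 2 the one with the higher spreading node.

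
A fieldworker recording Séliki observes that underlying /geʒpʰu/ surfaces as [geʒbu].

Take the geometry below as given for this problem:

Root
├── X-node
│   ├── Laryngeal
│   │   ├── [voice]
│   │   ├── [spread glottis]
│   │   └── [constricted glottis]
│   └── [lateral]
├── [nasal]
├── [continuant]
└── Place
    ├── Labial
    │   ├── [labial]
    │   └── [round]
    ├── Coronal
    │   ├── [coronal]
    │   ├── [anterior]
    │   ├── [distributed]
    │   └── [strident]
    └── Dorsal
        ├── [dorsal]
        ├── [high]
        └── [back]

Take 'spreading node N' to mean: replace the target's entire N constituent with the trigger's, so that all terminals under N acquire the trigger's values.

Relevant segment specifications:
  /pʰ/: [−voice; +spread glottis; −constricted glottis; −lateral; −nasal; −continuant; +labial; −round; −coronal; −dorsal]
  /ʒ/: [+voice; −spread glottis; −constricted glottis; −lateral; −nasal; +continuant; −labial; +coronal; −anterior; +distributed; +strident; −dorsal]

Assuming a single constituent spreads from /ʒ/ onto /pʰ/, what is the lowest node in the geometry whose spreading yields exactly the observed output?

Laryngeal

/pʰ/ and [b] differ in [voice], [spread glottis]; every other specified feature is identical.
These terminals are all dominated by Laryngeal, and no proper subconstituent of Laryngeal covers them all; Laryngeal is their lowest common ancestor.
Spreading Laryngeal from /ʒ/ overwrites each of those terminals with /ʒ/'s values, yielding exactly [b].
[continuant], [labial] stay as in /pʰ/ although /ʒ/ differs there, so no node dominating them spread; among the remaining candidates Laryngeal is the lowest that derives the output.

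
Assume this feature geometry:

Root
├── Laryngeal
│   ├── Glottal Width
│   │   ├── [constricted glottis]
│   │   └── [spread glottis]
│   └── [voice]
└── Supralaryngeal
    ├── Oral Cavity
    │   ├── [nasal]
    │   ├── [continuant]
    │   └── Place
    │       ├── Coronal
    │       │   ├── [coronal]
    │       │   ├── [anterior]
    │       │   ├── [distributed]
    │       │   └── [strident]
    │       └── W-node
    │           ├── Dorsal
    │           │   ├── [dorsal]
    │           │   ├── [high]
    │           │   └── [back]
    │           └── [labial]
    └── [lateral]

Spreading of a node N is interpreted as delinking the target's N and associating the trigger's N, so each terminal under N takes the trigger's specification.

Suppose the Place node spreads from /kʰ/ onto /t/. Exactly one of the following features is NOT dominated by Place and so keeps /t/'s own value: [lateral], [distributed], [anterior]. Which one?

[lateral]

Place dominates exactly [coronal], [anterior], [distributed], [strident], [dorsal], [high], [back], [labial].
[anterior], [distributed] all lie under Place, so they are overwritten when Place spreads.
But [lateral] is a dependent of Supralaryngeal, outside Place; it is therefore untouched by the spreading.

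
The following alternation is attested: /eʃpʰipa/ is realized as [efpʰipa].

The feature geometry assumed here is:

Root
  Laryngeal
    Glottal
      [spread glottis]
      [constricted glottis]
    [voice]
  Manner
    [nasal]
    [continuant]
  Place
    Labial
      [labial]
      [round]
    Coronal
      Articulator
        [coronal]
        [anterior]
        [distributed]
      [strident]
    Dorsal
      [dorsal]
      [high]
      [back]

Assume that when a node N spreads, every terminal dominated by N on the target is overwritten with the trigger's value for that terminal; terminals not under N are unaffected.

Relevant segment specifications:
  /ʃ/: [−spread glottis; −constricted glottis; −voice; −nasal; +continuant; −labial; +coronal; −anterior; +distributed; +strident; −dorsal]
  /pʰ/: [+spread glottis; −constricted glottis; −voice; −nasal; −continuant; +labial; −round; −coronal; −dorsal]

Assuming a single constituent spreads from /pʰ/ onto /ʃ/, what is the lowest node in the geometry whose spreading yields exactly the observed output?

The alternation /ʃ/ → [f] changes [labial], [round], [coronal], [anterior], [distributed], [strident] and nothing else.
The smallest constituent containing every changed terminal is Place — each of its daughters lacks at least one of the affected features.
If Place spreads, every terminal under it takes /pʰ/'s value, producing [f] as observed.
[spread glottis], [continuant] — on which /pʰ/ differs from /ʃ/ — are unchanged, so Root cannot have spread; the constituent is no larger than Place.

Place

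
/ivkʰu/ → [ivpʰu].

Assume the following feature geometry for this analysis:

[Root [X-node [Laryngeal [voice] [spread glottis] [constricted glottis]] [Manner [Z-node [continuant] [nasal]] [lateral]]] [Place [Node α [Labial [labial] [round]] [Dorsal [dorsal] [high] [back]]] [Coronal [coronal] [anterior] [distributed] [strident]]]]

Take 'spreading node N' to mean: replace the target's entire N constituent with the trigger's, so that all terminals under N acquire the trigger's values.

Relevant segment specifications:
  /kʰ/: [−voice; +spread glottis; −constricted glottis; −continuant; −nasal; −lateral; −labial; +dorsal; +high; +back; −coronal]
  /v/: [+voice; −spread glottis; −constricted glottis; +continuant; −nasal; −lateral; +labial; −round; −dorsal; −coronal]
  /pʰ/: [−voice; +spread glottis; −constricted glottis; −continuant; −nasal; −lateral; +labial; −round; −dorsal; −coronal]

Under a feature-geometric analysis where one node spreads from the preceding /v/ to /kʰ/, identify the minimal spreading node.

Feature comparison: [labial], [round], [dorsal], [high], [back] differ between /kʰ/ and [pʰ]; the remaining terminals match.
Tracing each changed feature up the tree, the paths first meet at Node α; any lower node misses at least one of them.
Spreading Node α from /v/ overwrites each of those terminals with /v/'s values, yielding exactly [pʰ].
Features on which the two segments disagree outside Node α, such as [spread glottis], [continuant], are unchanged — nothing dominating them spread, and Node α is the minimal sufficient constituent.

Node α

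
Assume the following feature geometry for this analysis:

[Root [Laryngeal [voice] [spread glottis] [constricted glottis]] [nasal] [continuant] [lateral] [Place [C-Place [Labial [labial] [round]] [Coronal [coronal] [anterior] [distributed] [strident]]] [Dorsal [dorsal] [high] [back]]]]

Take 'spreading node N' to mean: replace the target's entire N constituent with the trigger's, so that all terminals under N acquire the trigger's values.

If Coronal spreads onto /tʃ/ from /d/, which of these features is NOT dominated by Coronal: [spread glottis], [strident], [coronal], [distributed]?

Under this geometry, Coronal contains [coronal], [anterior], [distributed], [strident].
Of the listed options, [distributed], [coronal], [strident] are among these and would be overwritten by spreading Coronal.
[spread glottis] is not within the Coronal subtree (it hangs from Laryngeal), so /tʃ/'s [spread glottis] value survives.

[spread glottis]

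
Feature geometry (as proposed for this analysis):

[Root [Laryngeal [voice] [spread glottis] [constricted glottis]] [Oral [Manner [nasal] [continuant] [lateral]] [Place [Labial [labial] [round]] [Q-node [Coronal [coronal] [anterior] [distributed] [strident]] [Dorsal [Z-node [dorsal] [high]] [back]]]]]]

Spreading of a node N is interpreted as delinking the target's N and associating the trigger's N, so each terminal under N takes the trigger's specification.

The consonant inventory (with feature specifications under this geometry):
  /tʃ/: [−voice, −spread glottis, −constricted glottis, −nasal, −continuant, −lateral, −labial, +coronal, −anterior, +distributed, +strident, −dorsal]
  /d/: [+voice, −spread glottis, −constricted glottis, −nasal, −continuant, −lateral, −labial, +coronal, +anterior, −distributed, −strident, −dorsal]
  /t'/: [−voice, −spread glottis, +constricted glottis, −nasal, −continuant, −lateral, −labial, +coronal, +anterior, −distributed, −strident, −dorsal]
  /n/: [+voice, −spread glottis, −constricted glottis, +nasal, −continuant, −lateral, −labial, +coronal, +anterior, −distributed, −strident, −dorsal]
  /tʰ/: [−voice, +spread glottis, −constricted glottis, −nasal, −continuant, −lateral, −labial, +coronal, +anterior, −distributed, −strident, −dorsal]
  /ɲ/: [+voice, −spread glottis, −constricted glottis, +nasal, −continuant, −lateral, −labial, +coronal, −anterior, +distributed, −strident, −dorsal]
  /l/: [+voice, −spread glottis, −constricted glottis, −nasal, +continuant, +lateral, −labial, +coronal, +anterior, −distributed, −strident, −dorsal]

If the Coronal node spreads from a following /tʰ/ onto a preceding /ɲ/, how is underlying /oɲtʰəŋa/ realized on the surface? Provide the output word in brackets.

Coronal immediately or transitively dominates [coronal], [anterior], [distributed], [strident].
Spreading Coronal from /tʰ/ onto /ɲ/ replaces those values with /tʰ/'s: [+coronal], [+anterior], [−distributed], [−strident]. Features outside Coronal ([voice], [spread glottis], [constricted glottis], …) stay as in /ɲ/.
This feature bundle is that of [n], so /oɲtʰəŋa/ surfaces as [ontʰəŋa].

[ontʰəŋa]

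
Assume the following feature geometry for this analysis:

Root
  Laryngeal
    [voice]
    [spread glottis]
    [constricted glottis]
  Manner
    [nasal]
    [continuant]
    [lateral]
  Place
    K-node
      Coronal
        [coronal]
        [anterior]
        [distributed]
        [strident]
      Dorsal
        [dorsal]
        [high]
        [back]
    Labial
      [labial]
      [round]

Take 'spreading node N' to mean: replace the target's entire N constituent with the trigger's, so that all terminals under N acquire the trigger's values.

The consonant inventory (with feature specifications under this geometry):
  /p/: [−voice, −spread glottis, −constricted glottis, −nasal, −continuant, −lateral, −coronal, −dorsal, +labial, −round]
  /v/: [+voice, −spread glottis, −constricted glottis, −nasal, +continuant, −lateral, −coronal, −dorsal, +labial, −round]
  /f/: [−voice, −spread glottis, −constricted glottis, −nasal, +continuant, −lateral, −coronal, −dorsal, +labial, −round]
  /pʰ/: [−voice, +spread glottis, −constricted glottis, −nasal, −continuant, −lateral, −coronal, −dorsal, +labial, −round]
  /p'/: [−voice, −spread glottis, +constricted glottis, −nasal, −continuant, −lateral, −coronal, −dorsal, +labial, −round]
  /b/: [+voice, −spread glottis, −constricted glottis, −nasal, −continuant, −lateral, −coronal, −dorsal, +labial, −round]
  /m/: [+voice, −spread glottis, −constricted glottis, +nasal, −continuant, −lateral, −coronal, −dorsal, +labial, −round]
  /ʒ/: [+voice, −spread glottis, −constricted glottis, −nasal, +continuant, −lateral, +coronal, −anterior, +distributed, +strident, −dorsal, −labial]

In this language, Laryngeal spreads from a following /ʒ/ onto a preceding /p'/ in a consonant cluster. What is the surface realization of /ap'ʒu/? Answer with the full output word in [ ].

[abʒu]

Laryngeal immediately or transitively dominates [voice], [spread glottis], [constricted glottis].
The target acquires /ʒ/'s values for everything under Laryngeal — [+voice], [−spread glottis], [−constricted glottis] — while keeping its own [nasal], [continuant], [lateral], ….
Among the inventory, only /b/ has exactly this specification, giving the surface form [abʒu].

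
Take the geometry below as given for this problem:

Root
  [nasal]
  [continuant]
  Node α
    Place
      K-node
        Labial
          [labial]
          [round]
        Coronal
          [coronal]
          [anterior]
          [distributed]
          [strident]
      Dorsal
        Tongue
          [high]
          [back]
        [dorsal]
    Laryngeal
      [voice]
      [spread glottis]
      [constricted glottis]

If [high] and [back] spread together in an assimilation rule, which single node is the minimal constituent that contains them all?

Tongue

[high]: Root ▹ Node α ▹ Place ▹ Dorsal ▹ Tongue ▹ [high].
[back]: Root ▹ Node α ▹ Place ▹ Dorsal ▹ Tongue ▹ [back].
The lowest node appearing on every path is Tongue; each proper daughter of Tongue fails to dominate at least one of the listed features.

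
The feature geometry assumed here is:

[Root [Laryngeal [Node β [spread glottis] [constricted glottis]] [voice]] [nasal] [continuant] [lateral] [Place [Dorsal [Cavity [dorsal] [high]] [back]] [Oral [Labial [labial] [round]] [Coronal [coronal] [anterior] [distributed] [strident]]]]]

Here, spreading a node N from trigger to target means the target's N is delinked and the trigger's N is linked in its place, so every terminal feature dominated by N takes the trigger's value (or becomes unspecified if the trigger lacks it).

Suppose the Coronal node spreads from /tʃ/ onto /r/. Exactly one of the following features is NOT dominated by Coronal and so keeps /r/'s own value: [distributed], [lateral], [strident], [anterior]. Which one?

The terminals dominated by Coronal are [coronal], [anterior], [distributed], [strident].
Of the listed options, [distributed], [anterior], [strident] are among these and would be overwritten by spreading Coronal.
[lateral] is not within the Coronal subtree (it hangs from Root), so /r/'s [lateral] value survives.

[lateral]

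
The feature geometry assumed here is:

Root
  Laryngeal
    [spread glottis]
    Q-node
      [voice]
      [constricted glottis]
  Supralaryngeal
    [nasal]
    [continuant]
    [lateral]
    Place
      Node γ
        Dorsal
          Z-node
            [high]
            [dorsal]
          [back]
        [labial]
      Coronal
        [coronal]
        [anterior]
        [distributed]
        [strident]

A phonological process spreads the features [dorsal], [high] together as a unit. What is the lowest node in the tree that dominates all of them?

Z-node

[dorsal]: Root → Supralaryngeal → Place → Node γ → Dorsal → Z-node → [dorsal].
[high]: Root → Supralaryngeal → Place → Node γ → Dorsal → Z-node → [high].
Z-node is the lowest common ancestor — every listed feature sits under it, and no single subconstituent of Z-node covers them all.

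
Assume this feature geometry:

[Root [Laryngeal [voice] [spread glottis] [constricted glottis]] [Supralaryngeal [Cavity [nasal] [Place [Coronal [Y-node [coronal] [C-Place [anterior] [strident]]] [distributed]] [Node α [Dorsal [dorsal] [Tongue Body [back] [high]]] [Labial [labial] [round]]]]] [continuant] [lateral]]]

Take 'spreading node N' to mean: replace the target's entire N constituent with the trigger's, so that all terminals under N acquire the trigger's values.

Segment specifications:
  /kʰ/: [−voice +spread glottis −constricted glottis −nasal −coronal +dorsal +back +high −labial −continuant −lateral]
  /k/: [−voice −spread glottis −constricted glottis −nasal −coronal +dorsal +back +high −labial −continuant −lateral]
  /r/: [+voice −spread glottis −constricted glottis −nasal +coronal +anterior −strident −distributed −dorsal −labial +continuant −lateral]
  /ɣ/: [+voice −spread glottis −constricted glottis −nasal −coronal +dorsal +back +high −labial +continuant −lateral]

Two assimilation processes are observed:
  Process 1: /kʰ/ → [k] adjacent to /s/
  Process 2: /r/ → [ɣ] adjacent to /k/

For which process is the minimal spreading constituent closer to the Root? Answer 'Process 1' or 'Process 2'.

Process 1

Process 1 alters [spread glottis]; the lowest dominating node is [spread glottis] (depth 2 from Root).
Process 2 alters [coronal], [anterior], [distributed], [strident], [dorsal], [high], [back]; the lowest common ancestor is Place (depth 3 from Root).
Depth 2 < depth 3; Process 1 involves the structurally higher constituent [spread glottis].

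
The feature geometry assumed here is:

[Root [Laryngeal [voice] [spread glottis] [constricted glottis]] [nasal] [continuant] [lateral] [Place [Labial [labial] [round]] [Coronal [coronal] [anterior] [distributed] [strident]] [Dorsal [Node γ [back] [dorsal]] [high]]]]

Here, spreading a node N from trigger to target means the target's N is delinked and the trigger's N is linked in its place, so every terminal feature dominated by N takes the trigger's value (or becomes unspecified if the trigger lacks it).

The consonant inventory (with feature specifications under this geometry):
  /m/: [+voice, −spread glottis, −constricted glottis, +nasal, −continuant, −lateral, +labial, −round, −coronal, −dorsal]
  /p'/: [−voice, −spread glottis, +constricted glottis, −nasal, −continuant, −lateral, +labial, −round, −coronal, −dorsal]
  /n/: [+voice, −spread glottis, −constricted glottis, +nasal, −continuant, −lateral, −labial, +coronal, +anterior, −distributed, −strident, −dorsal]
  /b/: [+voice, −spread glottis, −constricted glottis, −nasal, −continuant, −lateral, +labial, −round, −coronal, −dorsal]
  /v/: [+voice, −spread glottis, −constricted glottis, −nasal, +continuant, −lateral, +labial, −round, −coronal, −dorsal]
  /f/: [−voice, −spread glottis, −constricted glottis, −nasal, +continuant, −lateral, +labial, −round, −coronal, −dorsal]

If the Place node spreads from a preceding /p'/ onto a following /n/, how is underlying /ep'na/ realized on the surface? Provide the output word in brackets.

Place immediately or transitively dominates [labial], [round], [coronal], [anterior], [distributed], [strident], [back], [dorsal], [high].
After delinking /n/'s Place and linking /p'/'s, the affected terminals become [+labial], [−round], [−coronal], [−dorsal]; [voice], [spread glottis], [constricted glottis], … (outside Place) are retained from /n/.
Among the inventory, only /m/ has exactly this specification, giving the surface form [ep'ma].

[ep'ma]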